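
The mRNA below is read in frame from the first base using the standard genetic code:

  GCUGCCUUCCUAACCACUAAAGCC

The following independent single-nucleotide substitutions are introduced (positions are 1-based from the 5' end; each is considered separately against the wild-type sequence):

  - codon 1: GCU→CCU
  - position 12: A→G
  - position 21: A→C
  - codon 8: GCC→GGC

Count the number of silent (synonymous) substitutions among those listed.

1

Codon 1: GCU (Ala) → CCU (Pro) — missense.
Codon 4: CUA (Leu) → CUG (Leu) — synonymous.
Codon 7: AAA (Lys) → AAC (Asn) — missense.
Codon 8: GCC (Ala) → GGC (Gly) — missense.
Synonymous: 1 of 4.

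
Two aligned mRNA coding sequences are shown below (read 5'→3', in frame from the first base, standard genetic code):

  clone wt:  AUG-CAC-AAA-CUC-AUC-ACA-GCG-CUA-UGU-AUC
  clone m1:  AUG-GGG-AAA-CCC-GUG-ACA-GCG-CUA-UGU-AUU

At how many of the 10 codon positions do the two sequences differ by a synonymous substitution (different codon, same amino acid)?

Codon 1: AUG Met / AUG Met — identical.
Codon 2: CAC His / GGG Gly — nonsynonymous.
Codon 3: AAA Lys / AAA Lys — identical.
Codon 4: CUC Leu / CCC Pro — nonsynonymous.
Codon 5: AUC Ile / GUG Val — nonsynonymous.
Codon 6: ACA Thr / ACA Thr — identical.
Codon 7: GCG Ala / GCG Ala — identical.
Codon 8: CUA Leu / CUA Leu — identical.
Codon 9: UGU Cys / UGU Cys — identical.
Codon 10: AUC Ile / AUU Ile — synonymous.
Synonymous differences: 1.

1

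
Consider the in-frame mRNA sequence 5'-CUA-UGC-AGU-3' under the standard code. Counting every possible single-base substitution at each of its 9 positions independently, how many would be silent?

6

Codon 1 (CUA, Leu): 4 synonymous substitutions.
Codon 2 (UGC, Cys): 1 synonymous substitution.
Codon 3 (AGU, Ser): 1 synonymous substitution.
Total: 4 + 1 + 1 = 6.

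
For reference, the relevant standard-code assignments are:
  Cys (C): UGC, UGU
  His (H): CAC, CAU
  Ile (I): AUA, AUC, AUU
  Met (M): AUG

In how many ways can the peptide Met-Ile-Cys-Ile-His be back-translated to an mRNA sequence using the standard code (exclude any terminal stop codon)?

Met: 1 codon.
Ile: 3 codons.
Cys: 2 codons.
Ile: 3 codons.
His: 2 codons.
1 × 3 × 2 × 3 × 2 = 36.

36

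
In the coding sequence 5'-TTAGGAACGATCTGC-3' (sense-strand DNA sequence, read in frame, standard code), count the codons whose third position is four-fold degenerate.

2

Codon 1 TTA (Leu): third position 2-fold.
Codon 2 GGA (Gly): third position 4-fold.
Codon 3 ACG (Thr): third position 4-fold.
Codon 4 ATC (Ile): third position 3-fold.
Codon 5 TGC (Cys): third position 2-fold.
Four-fold degenerate third positions: 2.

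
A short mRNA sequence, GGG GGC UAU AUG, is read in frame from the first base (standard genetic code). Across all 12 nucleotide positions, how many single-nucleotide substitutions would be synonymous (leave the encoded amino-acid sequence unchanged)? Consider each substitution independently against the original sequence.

Codon 1 (GGG, Gly): 3 synonymous substitutions.
Codon 2 (GGC, Gly): 3 synonymous substitutions.
Codon 3 (UAU, Tyr): 1 synonymous substitution.
Codon 4 (AUG, Met): 0 synonymous substitutions.
Total: 3 + 3 + 1 + 0 = 7.

7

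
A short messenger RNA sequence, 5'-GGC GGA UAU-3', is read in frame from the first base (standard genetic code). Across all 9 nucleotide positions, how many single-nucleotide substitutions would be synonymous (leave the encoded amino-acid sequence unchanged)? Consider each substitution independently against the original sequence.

Codon 1 (GGC, Gly): 3 synonymous substitutions.
Codon 2 (GGA, Gly): 3 synonymous substitutions.
Codon 3 (UAU, Tyr): 1 synonymous substitution.
Total: 3 + 3 + 1 = 7.

7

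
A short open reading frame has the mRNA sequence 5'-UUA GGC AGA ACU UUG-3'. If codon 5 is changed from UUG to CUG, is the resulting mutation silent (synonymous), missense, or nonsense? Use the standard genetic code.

silent

Position 13 falls in codon 5: UUG → Leu.
After the substitution the codon is CUG → Leu.
Both encode Leu, so the change is synonymous.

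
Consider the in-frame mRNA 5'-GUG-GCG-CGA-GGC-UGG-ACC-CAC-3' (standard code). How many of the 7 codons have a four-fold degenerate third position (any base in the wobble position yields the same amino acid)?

5

Codon 1 GUG (Val): third position 4-fold.
Codon 2 GCG (Ala): third position 4-fold.
Codon 3 CGA (Arg): third position 4-fold.
Codon 4 GGC (Gly): third position 4-fold.
Codon 5 UGG (Trp): third position 1-fold.
Codon 6 ACC (Thr): third position 4-fold.
Codon 7 CAC (His): third position 2-fold.
Four-fold degenerate third positions: 5.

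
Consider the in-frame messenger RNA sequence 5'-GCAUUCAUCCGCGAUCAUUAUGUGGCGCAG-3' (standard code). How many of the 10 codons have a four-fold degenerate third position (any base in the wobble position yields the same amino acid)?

4

Codon 1 GCA (Ala): third position 4-fold.
Codon 2 UUC (Phe): third position 2-fold.
Codon 3 AUC (Ile): third position 3-fold.
Codon 4 CGC (Arg): third position 4-fold.
Codon 5 GAU (Asp): third position 2-fold.
Codon 6 CAU (His): third position 2-fold.
Codon 7 UAU (Tyr): third position 2-fold.
Codon 8 GUG (Val): third position 4-fold.
Codon 9 GCG (Ala): third position 4-fold.
Codon 10 CAG (Gln): third position 2-fold.
Four-fold degenerate third positions: 4.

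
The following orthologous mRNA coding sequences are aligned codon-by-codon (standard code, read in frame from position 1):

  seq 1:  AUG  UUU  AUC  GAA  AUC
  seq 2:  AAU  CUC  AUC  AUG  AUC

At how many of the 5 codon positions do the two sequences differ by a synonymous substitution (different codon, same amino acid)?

Codon 1: AUG Met / AAU Asn — nonsynonymous.
Codon 2: UUU Phe / CUC Leu — nonsynonymous.
Codon 3: AUC Ile / AUC Ile — identical.
Codon 4: GAA Glu / AUG Met — nonsynonymous.
Codon 5: AUC Ile / AUC Ile — identical.
Synonymous differences: 0.

0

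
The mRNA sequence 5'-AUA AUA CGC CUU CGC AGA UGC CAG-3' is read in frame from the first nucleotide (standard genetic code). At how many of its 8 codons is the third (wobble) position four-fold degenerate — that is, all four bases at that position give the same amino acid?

Codon 1 AUA (Ile): third position 3-fold.
Codon 2 AUA (Ile): third position 3-fold.
Codon 3 CGC (Arg): third position 4-fold.
Codon 4 CUU (Leu): third position 4-fold.
Codon 5 CGC (Arg): third position 4-fold.
Codon 6 AGA (Arg): third position 2-fold.
Codon 7 UGC (Cys): third position 2-fold.
Codon 8 CAG (Gln): third position 2-fold.
Four-fold degenerate third positions: 3.

3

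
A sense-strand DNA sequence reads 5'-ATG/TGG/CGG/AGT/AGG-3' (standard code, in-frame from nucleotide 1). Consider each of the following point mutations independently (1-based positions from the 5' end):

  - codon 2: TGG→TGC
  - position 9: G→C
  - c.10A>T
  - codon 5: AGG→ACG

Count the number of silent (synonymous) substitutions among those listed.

Codon 2: TGG (Trp) → TGC (Cys) — missense.
Codon 3: CGG (Arg) → CGC (Arg) — synonymous.
Codon 4: AGT (Ser) → TGT (Cys) — missense.
Codon 5: AGG (Arg) → ACG (Thr) — missense.
Synonymous: 1 of 4.

1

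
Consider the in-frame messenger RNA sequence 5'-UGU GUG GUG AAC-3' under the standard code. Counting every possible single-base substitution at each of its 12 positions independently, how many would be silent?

8

Codon 1 (UGU, Cys): 1 synonymous substitution.
Codon 2 (GUG, Val): 3 synonymous substitutions.
Codon 3 (GUG, Val): 3 synonymous substitutions.
Codon 4 (AAC, Asn): 1 synonymous substitution.
Total: 1 + 3 + 3 + 1 = 8.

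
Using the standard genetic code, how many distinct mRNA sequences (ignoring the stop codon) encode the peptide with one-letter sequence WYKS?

Trp: 1 codon.
Tyr: 2 codons.
Lys: 2 codons.
Ser: 6 codons.
1 × 2 × 2 × 6 = 24.

24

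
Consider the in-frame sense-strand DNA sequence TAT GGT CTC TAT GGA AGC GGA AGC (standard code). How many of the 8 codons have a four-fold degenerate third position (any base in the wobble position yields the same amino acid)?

Codon 1 TAT (Tyr): third position 2-fold.
Codon 2 GGT (Gly): third position 4-fold.
Codon 3 CTC (Leu): third position 4-fold.
Codon 4 TAT (Tyr): third position 2-fold.
Codon 5 GGA (Gly): third position 4-fold.
Codon 6 AGC (Ser): third position 2-fold.
Codon 7 GGA (Gly): third position 4-fold.
Codon 8 AGC (Ser): third position 2-fold.
Four-fold degenerate third positions: 4.

4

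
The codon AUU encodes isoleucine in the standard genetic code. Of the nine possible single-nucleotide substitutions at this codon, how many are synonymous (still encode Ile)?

2

Position 1: none → 0 synonymous.
Position 2: none → 0 synonymous.
Position 3: AUC, AUA → 2 synonymous.
Total: 0 + 0 + 2 = 2.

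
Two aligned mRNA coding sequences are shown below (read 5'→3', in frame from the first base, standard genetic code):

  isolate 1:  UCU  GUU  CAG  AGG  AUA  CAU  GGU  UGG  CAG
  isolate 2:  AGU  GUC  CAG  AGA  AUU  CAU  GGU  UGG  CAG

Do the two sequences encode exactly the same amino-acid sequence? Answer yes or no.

yes

Codon 1: UCU Ser / AGU Ser — synonymous.
Codon 2: GUU Val / GUC Val — synonymous.
Codon 3: CAG Gln / CAG Gln — identical.
Codon 4: AGG Arg / AGA Arg — synonymous.
Codon 5: AUA Ile / AUU Ile — synonymous.
Codon 6: CAU His / CAU His — identical.
Codon 7: GGU Gly / GGU Gly — identical.
Codon 8: UGG Trp / UGG Trp — identical.
Codon 9: CAG Gln / CAG Gln — identical.
Nonsynonymous differences: 0 → same protein.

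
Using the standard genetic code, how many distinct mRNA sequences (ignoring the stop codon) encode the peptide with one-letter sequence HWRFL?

His: 2 codons.
Trp: 1 codon.
Arg: 6 codons.
Phe: 2 codons.
Leu: 6 codons.
2 × 1 × 6 × 2 × 6 = 144.

144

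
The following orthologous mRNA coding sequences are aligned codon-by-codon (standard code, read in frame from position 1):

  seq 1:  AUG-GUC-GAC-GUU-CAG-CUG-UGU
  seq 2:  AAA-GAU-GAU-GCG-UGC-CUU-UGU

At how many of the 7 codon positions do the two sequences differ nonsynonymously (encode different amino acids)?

Codon 1: AUG Met / AAA Lys — nonsynonymous.
Codon 2: GUC Val / GAU Asp — nonsynonymous.
Codon 3: GAC Asp / GAU Asp — synonymous.
Codon 4: GUU Val / GCG Ala — nonsynonymous.
Codon 5: CAG Gln / UGC Cys — nonsynonymous.
Codon 6: CUG Leu / CUU Leu — synonymous.
Codon 7: UGU Cys / UGU Cys — identical.
Nonsynonymous differences: 4.

4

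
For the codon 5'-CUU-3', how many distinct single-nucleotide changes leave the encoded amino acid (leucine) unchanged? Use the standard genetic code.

Position 1: none → 0 synonymous.
Position 2: none → 0 synonymous.
Position 3: CUC, CUA, CUG → 3 synonymous.
Total: 0 + 0 + 3 = 3.

3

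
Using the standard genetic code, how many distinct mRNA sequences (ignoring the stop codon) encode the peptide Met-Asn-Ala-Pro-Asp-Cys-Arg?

768

Met: 1 codon.
Asn: 2 codons.
Ala: 4 codons.
Pro: 4 codons.
Asp: 2 codons.
Cys: 2 codons.
Arg: 6 codons.
1 × 2 × 4 × 4 × 2 × 2 × 6 = 768.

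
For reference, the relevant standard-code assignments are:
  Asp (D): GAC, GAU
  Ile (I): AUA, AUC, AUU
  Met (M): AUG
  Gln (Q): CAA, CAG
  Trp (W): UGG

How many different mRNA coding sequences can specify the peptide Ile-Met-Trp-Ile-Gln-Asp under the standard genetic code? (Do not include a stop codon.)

Ile: 3 codons.
Met: 1 codon.
Trp: 1 codon.
Ile: 3 codons.
Gln: 2 codons.
Asp: 2 codons.
3 × 1 × 1 × 3 × 2 × 2 = 36.

36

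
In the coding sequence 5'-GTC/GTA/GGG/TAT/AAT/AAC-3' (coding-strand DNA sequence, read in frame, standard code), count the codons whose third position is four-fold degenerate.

3

Codon 1 GTC (Val): third position 4-fold.
Codon 2 GTA (Val): third position 4-fold.
Codon 3 GGG (Gly): third position 4-fold.
Codon 4 TAT (Tyr): third position 2-fold.
Codon 5 AAT (Asn): third position 2-fold.
Codon 6 AAC (Asn): third position 2-fold.
Four-fold degenerate third positions: 3.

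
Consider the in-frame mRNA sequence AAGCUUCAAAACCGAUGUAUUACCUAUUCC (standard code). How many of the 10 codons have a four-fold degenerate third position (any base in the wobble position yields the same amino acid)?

4

Codon 1 AAG (Lys): third position 2-fold.
Codon 2 CUU (Leu): third position 4-fold.
Codon 3 CAA (Gln): third position 2-fold.
Codon 4 AAC (Asn): third position 2-fold.
Codon 5 CGA (Arg): third position 4-fold.
Codon 6 UGU (Cys): third position 2-fold.
Codon 7 AUU (Ile): third position 3-fold.
Codon 8 ACC (Thr): third position 4-fold.
Codon 9 UAU (Tyr): third position 2-fold.
Codon 10 UCC (Ser): third position 4-fold.
Four-fold degenerate third positions: 4.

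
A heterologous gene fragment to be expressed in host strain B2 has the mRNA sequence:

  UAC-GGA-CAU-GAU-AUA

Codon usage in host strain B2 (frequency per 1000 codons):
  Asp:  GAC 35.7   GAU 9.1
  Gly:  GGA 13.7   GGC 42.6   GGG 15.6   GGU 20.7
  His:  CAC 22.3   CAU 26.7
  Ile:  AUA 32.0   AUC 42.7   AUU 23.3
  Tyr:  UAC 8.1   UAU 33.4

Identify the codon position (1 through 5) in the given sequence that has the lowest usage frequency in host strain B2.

Codon 1 UAC (Tyr): 8.1 per 1000.
Codon 2 GGA (Gly): 13.7 per 1000.
Codon 3 CAU (His): 26.7 per 1000.
Codon 4 GAU (Asp): 9.1 per 1000.
Codon 5 AUA (Ile): 32.0 per 1000.
Lowest frequency is 8.1 at codon 1.

1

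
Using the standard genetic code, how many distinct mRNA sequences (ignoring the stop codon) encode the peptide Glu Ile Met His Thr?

Glu: 2 codons.
Ile: 3 codons.
Met: 1 codon.
His: 2 codons.
Thr: 4 codons.
2 × 3 × 1 × 2 × 4 = 48.

48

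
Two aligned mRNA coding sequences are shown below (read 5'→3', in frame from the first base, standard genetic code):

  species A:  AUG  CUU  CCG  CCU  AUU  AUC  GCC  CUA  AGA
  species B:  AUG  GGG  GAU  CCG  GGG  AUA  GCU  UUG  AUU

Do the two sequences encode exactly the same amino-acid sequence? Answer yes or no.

no

Codon 1: AUG Met / AUG Met — identical.
Codon 2: CUU Leu / GGG Gly — nonsynonymous.
Codon 3: CCG Pro / GAU Asp — nonsynonymous.
Codon 4: CCU Pro / CCG Pro — synonymous.
Codon 5: AUU Ile / GGG Gly — nonsynonymous.
Codon 6: AUC Ile / AUA Ile — synonymous.
Codon 7: GCC Ala / GCU Ala — synonymous.
Codon 8: CUA Leu / UUG Leu — synonymous.
Codon 9: AGA Arg / AUU Ile — nonsynonymous.
Nonsynonymous differences: 4 → different protein.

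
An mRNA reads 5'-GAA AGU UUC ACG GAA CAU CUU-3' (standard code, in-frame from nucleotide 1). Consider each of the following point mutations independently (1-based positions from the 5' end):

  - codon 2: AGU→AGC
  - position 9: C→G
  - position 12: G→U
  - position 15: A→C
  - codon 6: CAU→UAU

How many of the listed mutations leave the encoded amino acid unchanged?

Codon 2: AGU (Ser) → AGC (Ser) — synonymous.
Codon 3: UUC (Phe) → UUG (Leu) — missense.
Codon 4: ACG (Thr) → ACU (Thr) — synonymous.
Codon 5: GAA (Glu) → GAC (Asp) — missense.
Codon 6: CAU (His) → UAU (Tyr) — missense.
Synonymous: 2 of 5.

2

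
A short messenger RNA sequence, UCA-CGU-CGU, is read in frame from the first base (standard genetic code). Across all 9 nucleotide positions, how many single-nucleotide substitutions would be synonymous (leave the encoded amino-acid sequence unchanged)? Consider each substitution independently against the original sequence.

Codon 1 (UCA, Ser): 3 synonymous substitutions.
Codon 2 (CGU, Arg): 3 synonymous substitutions.
Codon 3 (CGU, Arg): 3 synonymous substitutions.
Total: 3 + 3 + 3 = 9.

9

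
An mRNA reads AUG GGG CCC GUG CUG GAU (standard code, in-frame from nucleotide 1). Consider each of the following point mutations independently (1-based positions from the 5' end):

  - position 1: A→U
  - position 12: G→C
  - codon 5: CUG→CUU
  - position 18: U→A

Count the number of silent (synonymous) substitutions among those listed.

2

Codon 1: AUG (Met) → UUG (Leu) — missense.
Codon 4: GUG (Val) → GUC (Val) — synonymous.
Codon 5: CUG (Leu) → CUU (Leu) — synonymous.
Codon 6: GAU (Asp) → GAA (Glu) — missense.
Synonymous: 2 of 4.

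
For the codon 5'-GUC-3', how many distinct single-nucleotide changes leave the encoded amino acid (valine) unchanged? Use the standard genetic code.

3

Position 1: none → 0 synonymous.
Position 2: none → 0 synonymous.
Position 3: GUU, GUA, GUG → 3 synonymous.
Total: 0 + 0 + 3 = 3.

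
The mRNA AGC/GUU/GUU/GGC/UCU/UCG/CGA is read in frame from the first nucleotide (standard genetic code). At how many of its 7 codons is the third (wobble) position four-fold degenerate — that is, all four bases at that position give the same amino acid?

6

Codon 1 AGC (Ser): third position 2-fold.
Codon 2 GUU (Val): third position 4-fold.
Codon 3 GUU (Val): third position 4-fold.
Codon 4 GGC (Gly): third position 4-fold.
Codon 5 UCU (Ser): third position 4-fold.
Codon 6 UCG (Ser): third position 4-fold.
Codon 7 CGA (Arg): third position 4-fold.
Four-fold degenerate third positions: 6.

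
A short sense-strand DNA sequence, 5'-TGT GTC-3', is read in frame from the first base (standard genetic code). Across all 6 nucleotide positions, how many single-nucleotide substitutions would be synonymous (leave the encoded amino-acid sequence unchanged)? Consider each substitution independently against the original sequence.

4

Codon 1 (TGT, Cys): 1 synonymous substitution.
Codon 2 (GTC, Val): 3 synonymous substitutions.
Total: 1 + 3 = 4.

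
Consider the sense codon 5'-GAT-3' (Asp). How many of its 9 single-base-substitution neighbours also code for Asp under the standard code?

1

Position 1: none → 0 synonymous.
Position 2: none → 0 synonymous.
Position 3: GAC → 1 synonymous.
Total: 0 + 0 + 1 = 1.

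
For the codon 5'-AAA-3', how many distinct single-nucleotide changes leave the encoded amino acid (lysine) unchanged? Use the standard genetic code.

1

Position 1: none → 0 synonymous.
Position 2: none → 0 synonymous.
Position 3: AAG → 1 synonymous.
Total: 0 + 0 + 1 = 1.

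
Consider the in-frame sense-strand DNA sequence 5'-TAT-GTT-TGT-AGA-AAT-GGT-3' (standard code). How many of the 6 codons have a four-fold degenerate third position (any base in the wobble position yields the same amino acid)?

Codon 1 TAT (Tyr): third position 2-fold.
Codon 2 GTT (Val): third position 4-fold.
Codon 3 TGT (Cys): third position 2-fold.
Codon 4 AGA (Arg): third position 2-fold.
Codon 5 AAT (Asn): third position 2-fold.
Codon 6 GGT (Gly): third position 4-fold.
Four-fold degenerate third positions: 2.

2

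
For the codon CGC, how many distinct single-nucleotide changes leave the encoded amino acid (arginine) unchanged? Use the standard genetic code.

Position 1: none → 0 synonymous.
Position 2: none → 0 synonymous.
Position 3: CGT, CGA, CGG → 3 synonymous.
Total: 0 + 0 + 3 = 3.

3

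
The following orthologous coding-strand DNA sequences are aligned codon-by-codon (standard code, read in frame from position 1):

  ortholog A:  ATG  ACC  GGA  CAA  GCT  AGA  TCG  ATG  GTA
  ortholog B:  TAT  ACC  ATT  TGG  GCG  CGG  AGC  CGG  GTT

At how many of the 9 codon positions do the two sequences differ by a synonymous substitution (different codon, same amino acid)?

Codon 1: ATG Met / TAT Tyr — nonsynonymous.
Codon 2: ACC Thr / ACC Thr — identical.
Codon 3: GGA Gly / ATT Ile — nonsynonymous.
Codon 4: CAA Gln / TGG Trp — nonsynonymous.
Codon 5: GCT Ala / GCG Ala — synonymous.
Codon 6: AGA Arg / CGG Arg — synonymous.
Codon 7: TCG Ser / AGC Ser — synonymous.
Codon 8: ATG Met / CGG Arg — nonsynonymous.
Codon 9: GTA Val / GTT Val — synonymous.
Synonymous differences: 4.

4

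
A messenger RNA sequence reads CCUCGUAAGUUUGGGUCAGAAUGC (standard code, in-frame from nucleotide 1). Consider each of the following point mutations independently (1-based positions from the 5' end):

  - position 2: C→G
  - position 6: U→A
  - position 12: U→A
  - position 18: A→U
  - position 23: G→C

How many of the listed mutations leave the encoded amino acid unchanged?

Codon 1: CCU (Pro) → CGU (Arg) — missense.
Codon 2: CGU (Arg) → CGA (Arg) — synonymous.
Codon 4: UUU (Phe) → UUA (Leu) — missense.
Codon 6: UCA (Ser) → UCU (Ser) — synonymous.
Codon 8: UGC (Cys) → UCC (Ser) — missense.
Synonymous: 2 of 5.

2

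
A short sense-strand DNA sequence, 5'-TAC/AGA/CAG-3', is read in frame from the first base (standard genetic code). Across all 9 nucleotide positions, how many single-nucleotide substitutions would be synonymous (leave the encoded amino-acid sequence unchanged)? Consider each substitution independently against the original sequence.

Codon 1 (TAC, Tyr): 1 synonymous substitution.
Codon 2 (AGA, Arg): 2 synonymous substitutions.
Codon 3 (CAG, Gln): 1 synonymous substitution.
Total: 1 + 2 + 1 = 4.

4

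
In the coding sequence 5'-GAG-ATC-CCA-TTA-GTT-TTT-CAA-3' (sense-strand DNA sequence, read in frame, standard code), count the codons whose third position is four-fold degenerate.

2

Codon 1 GAG (Glu): third position 2-fold.
Codon 2 ATC (Ile): third position 3-fold.
Codon 3 CCA (Pro): third position 4-fold.
Codon 4 TTA (Leu): third position 2-fold.
Codon 5 GTT (Val): third position 4-fold.
Codon 6 TTT (Phe): third position 2-fold.
Codon 7 CAA (Gln): third position 2-fold.
Four-fold degenerate third positions: 2.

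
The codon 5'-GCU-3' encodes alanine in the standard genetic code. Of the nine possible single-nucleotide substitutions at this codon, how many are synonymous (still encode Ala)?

Position 1: none → 0 synonymous.
Position 2: none → 0 synonymous.
Position 3: GCC, GCA, GCG → 3 synonymous.
Total: 0 + 0 + 3 = 3.

3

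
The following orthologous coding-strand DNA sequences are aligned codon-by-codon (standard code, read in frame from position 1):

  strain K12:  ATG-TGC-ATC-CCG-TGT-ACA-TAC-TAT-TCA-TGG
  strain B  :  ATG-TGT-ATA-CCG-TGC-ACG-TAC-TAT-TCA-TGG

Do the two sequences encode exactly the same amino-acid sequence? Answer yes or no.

Codon 1: ATG Met / ATG Met — identical.
Codon 2: TGC Cys / TGT Cys — synonymous.
Codon 3: ATC Ile / ATA Ile — synonymous.
Codon 4: CCG Pro / CCG Pro — identical.
Codon 5: TGT Cys / TGC Cys — synonymous.
Codon 6: ACA Thr / ACG Thr — synonymous.
Codon 7: TAC Tyr / TAC Tyr — identical.
Codon 8: TAT Tyr / TAT Tyr — identical.
Codon 9: TCA Ser / TCA Ser — identical.
Codon 10: TGG Trp / TGG Trp — identical.
Nonsynonymous differences: 0 → same protein.

yes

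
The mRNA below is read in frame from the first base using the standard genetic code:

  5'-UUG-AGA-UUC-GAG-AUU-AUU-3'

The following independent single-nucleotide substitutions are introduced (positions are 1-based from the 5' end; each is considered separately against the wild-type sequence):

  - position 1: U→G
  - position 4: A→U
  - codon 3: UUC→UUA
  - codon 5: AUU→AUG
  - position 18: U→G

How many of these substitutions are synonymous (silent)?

Codon 1: UUG (Leu) → GUG (Val) — missense.
Codon 2: AGA (Arg) → UGA (Stop) — nonsense.
Codon 3: UUC (Phe) → UUA (Leu) — missense.
Codon 5: AUU (Ile) → AUG (Met) — missense.
Codon 6: AUU (Ile) → AUG (Met) — missense.
Synonymous: 0 of 5.

0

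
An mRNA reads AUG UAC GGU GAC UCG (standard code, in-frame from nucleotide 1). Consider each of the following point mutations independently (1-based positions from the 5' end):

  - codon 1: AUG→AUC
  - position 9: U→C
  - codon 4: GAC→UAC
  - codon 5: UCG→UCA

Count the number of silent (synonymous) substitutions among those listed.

2

Codon 1: AUG (Met) → AUC (Ile) — missense.
Codon 3: GGU (Gly) → GGC (Gly) — synonymous.
Codon 4: GAC (Asp) → UAC (Tyr) — missense.
Codon 5: UCG (Ser) → UCA (Ser) — synonymous.
Synonymous: 2 of 4.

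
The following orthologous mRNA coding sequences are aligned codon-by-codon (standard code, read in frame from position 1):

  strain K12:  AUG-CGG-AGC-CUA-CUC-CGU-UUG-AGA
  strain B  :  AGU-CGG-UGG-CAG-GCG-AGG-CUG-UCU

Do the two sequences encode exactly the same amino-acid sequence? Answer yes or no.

Codon 1: AUG Met / AGU Ser — nonsynonymous.
Codon 2: CGG Arg / CGG Arg — identical.
Codon 3: AGC Ser / UGG Trp — nonsynonymous.
Codon 4: CUA Leu / CAG Gln — nonsynonymous.
Codon 5: CUC Leu / GCG Ala — nonsynonymous.
Codon 6: CGU Arg / AGG Arg — synonymous.
Codon 7: UUG Leu / CUG Leu — synonymous.
Codon 8: AGA Arg / UCU Ser — nonsynonymous.
Nonsynonymous differences: 5 → different protein.

no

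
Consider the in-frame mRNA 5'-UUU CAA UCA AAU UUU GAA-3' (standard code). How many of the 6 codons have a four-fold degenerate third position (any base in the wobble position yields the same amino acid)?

1

Codon 1 UUU (Phe): third position 2-fold.
Codon 2 CAA (Gln): third position 2-fold.
Codon 3 UCA (Ser): third position 4-fold.
Codon 4 AAU (Asn): third position 2-fold.
Codon 5 UUU (Phe): third position 2-fold.
Codon 6 GAA (Glu): third position 2-fold.
Four-fold degenerate third positions: 1.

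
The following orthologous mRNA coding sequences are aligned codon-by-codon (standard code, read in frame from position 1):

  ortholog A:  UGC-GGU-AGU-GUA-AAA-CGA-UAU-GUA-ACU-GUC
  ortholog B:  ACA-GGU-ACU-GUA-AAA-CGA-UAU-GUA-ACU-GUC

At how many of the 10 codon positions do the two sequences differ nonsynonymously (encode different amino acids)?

2

Codon 1: UGC Cys / ACA Thr — nonsynonymous.
Codon 2: GGU Gly / GGU Gly — identical.
Codon 3: AGU Ser / ACU Thr — nonsynonymous.
Codon 4: GUA Val / GUA Val — identical.
Codon 5: AAA Lys / AAA Lys — identical.
Codon 6: CGA Arg / CGA Arg — identical.
Codon 7: UAU Tyr / UAU Tyr — identical.
Codon 8: GUA Val / GUA Val — identical.
Codon 9: ACU Thr / ACU Thr — identical.
Codon 10: GUC Val / GUC Val — identical.
Nonsynonymous differences: 2.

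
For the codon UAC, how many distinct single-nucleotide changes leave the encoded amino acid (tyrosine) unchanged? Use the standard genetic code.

Position 1: none → 0 synonymous.
Position 2: none → 0 synonymous.
Position 3: UAU → 1 synonymous.
Total: 0 + 0 + 1 = 1.

1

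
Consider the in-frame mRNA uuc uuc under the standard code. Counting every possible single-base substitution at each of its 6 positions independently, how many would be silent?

2

Codon 1 (UUC, Phe): 1 synonymous substitution.
Codon 2 (UUC, Phe): 1 synonymous substitution.
Total: 1 + 1 = 2.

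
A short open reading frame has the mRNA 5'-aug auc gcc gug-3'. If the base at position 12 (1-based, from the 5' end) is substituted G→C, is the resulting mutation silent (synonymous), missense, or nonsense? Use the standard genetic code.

Position 12 falls in codon 4: GUG → Val.
After the substitution the codon is GUC → Val.
Both encode Val, so the change is synonymous.

silent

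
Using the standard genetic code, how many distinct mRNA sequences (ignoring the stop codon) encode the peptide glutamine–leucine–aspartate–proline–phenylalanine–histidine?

Gln: 2 codons.
Leu: 6 codons.
Asp: 2 codons.
Pro: 4 codons.
Phe: 2 codons.
His: 2 codons.
2 × 6 × 2 × 4 × 2 × 2 = 384.

384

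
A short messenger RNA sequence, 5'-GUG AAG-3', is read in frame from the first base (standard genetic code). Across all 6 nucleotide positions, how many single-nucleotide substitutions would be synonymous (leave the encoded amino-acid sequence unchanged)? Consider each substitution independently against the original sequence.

4

Codon 1 (GUG, Val): 3 synonymous substitutions.
Codon 2 (AAG, Lys): 1 synonymous substitution.
Total: 3 + 1 = 4.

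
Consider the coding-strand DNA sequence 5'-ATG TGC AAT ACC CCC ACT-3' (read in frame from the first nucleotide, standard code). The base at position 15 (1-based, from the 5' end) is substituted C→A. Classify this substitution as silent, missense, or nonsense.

silent

Position 15 falls in codon 5: CCC → Pro.
After the substitution the codon is CCA → Pro.
Both encode Pro, so the change is synonymous.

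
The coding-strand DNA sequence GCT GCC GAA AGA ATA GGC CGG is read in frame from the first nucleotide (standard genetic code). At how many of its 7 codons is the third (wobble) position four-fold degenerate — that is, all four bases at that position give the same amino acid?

4

Codon 1 GCT (Ala): third position 4-fold.
Codon 2 GCC (Ala): third position 4-fold.
Codon 3 GAA (Glu): third position 2-fold.
Codon 4 AGA (Arg): third position 2-fold.
Codon 5 ATA (Ile): third position 3-fold.
Codon 6 GGC (Gly): third position 4-fold.
Codon 7 CGG (Arg): third position 4-fold.
Four-fold degenerate third positions: 4.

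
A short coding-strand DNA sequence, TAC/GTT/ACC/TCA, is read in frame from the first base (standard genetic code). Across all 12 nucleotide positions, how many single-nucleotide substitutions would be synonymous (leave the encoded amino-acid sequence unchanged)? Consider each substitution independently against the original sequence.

Codon 1 (TAC, Tyr): 1 synonymous substitution.
Codon 2 (GTT, Val): 3 synonymous substitutions.
Codon 3 (ACC, Thr): 3 synonymous substitutions.
Codon 4 (TCA, Ser): 3 synonymous substitutions.
Total: 1 + 3 + 3 + 3 = 10.

10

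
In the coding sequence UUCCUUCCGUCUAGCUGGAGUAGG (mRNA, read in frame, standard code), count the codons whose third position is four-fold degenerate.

3

Codon 1 UUC (Phe): third position 2-fold.
Codon 2 CUU (Leu): third position 4-fold.
Codon 3 CCG (Pro): third position 4-fold.
Codon 4 UCU (Ser): third position 4-fold.
Codon 5 AGC (Ser): third position 2-fold.
Codon 6 UGG (Trp): third position 1-fold.
Codon 7 AGU (Ser): third position 2-fold.
Codon 8 AGG (Arg): third position 2-fold.
Four-fold degenerate third positions: 3.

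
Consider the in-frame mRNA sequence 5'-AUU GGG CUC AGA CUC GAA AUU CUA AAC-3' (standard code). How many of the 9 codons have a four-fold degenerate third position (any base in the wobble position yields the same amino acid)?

Codon 1 AUU (Ile): third position 3-fold.
Codon 2 GGG (Gly): third position 4-fold.
Codon 3 CUC (Leu): third position 4-fold.
Codon 4 AGA (Arg): third position 2-fold.
Codon 5 CUC (Leu): third position 4-fold.
Codon 6 GAA (Glu): third position 2-fold.
Codon 7 AUU (Ile): third position 3-fold.
Codon 8 CUA (Leu): third position 4-fold.
Codon 9 AAC (Asn): third position 2-fold.
Four-fold degenerate third positions: 4.

4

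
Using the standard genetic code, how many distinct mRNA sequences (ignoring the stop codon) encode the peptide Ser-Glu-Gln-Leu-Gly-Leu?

3456

Ser: 6 codons.
Glu: 2 codons.
Gln: 2 codons.
Leu: 6 codons.
Gly: 4 codons.
Leu: 6 codons.
6 × 2 × 2 × 6 × 4 × 6 = 3456.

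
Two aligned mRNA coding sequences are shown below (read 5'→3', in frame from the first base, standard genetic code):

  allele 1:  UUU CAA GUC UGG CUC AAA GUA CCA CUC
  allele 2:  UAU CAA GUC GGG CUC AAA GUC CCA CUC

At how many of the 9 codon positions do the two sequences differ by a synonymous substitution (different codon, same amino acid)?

Codon 1: UUU Phe / UAU Tyr — nonsynonymous.
Codon 2: CAA Gln / CAA Gln — identical.
Codon 3: GUC Val / GUC Val — identical.
Codon 4: UGG Trp / GGG Gly — nonsynonymous.
Codon 5: CUC Leu / CUC Leu — identical.
Codon 6: AAA Lys / AAA Lys — identical.
Codon 7: GUA Val / GUC Val — synonymous.
Codon 8: CCA Pro / CCA Pro — identical.
Codon 9: CUC Leu / CUC Leu — identical.
Synonymous differences: 1.

1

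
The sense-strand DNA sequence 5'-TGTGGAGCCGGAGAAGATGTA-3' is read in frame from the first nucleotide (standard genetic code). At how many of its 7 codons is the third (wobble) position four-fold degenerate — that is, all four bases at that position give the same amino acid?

Codon 1 TGT (Cys): third position 2-fold.
Codon 2 GGA (Gly): third position 4-fold.
Codon 3 GCC (Ala): third position 4-fold.
Codon 4 GGA (Gly): third position 4-fold.
Codon 5 GAA (Glu): third position 2-fold.
Codon 6 GAT (Asp): third position 2-fold.
Codon 7 GTA (Val): third position 4-fold.
Four-fold degenerate third positions: 4.

4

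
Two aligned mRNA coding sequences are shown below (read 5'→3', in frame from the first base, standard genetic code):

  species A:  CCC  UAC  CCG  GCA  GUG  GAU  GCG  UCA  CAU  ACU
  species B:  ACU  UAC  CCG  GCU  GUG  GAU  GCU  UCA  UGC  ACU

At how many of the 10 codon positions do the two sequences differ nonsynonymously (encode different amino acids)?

Codon 1: CCC Pro / ACU Thr — nonsynonymous.
Codon 2: UAC Tyr / UAC Tyr — identical.
Codon 3: CCG Pro / CCG Pro — identical.
Codon 4: GCA Ala / GCU Ala — synonymous.
Codon 5: GUG Val / GUG Val — identical.
Codon 6: GAU Asp / GAU Asp — identical.
Codon 7: GCG Ala / GCU Ala — synonymous.
Codon 8: UCA Ser / UCA Ser — identical.
Codon 9: CAU His / UGC Cys — nonsynonymous.
Codon 10: ACU Thr / ACU Thr — identical.
Nonsynonymous differences: 2.

2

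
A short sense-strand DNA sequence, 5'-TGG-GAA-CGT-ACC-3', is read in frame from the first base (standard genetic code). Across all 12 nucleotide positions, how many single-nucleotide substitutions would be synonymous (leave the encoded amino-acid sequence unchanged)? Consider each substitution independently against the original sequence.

Codon 1 (TGG, Trp): 0 synonymous substitutions.
Codon 2 (GAA, Glu): 1 synonymous substitution.
Codon 3 (CGT, Arg): 3 synonymous substitutions.
Codon 4 (ACC, Thr): 3 synonymous substitutions.
Total: 0 + 1 + 3 + 3 = 7.

7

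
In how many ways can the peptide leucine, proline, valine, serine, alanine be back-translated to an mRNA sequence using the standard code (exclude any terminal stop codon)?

Leu: 6 codons.
Pro: 4 codons.
Val: 4 codons.
Ser: 6 codons.
Ala: 4 codons.
6 × 4 × 4 × 6 × 4 = 2304.

2304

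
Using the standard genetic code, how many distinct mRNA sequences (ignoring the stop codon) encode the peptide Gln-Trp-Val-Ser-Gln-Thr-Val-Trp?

Gln: 2 codons.
Trp: 1 codon.
Val: 4 codons.
Ser: 6 codons.
Gln: 2 codons.
Thr: 4 codons.
Val: 4 codons.
Trp: 1 codon.
2 × 1 × 4 × 6 × 2 × 4 × 4 × 1 = 1536.

1536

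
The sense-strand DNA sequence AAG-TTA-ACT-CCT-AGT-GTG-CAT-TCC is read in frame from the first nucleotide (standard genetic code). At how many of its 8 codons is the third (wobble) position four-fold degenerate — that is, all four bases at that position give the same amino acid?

Codon 1 AAG (Lys): third position 2-fold.
Codon 2 TTA (Leu): third position 2-fold.
Codon 3 ACT (Thr): third position 4-fold.
Codon 4 CCT (Pro): third position 4-fold.
Codon 5 AGT (Ser): third position 2-fold.
Codon 6 GTG (Val): third position 4-fold.
Codon 7 CAT (His): third position 2-fold.
Codon 8 TCC (Ser): third position 4-fold.
Four-fold degenerate third positions: 4.

4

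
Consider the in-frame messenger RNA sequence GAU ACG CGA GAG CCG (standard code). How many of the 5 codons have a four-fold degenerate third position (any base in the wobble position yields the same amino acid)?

Codon 1 GAU (Asp): third position 2-fold.
Codon 2 ACG (Thr): third position 4-fold.
Codon 3 CGA (Arg): third position 4-fold.
Codon 4 GAG (Glu): third position 2-fold.
Codon 5 CCG (Pro): third position 4-fold.
Four-fold degenerate third positions: 3.

3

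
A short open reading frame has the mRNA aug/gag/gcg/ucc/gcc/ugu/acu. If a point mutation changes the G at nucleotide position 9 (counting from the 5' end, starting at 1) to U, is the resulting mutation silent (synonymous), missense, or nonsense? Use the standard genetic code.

silent

Position 9 falls in codon 3: GCG → Ala.
After the substitution the codon is GCU → Ala.
Both encode Ala, so the change is synonymous.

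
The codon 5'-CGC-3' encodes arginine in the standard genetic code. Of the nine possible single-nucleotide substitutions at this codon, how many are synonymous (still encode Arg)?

3

Position 1: none → 0 synonymous.
Position 2: none → 0 synonymous.
Position 3: CGU, CGA, CGG → 3 synonymous.
Total: 0 + 0 + 3 = 3.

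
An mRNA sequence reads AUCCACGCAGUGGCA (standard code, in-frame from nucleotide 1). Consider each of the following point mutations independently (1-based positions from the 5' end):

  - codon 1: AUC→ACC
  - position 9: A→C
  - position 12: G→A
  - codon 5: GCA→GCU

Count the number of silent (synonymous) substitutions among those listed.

Codon 1: AUC (Ile) → ACC (Thr) — missense.
Codon 3: GCA (Ala) → GCC (Ala) — synonymous.
Codon 4: GUG (Val) → GUA (Val) — synonymous.
Codon 5: GCA (Ala) → GCU (Ala) — synonymous.
Synonymous: 3 of 4.

3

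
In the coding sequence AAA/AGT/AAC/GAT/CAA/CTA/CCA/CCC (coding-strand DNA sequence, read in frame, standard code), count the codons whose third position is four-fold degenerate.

3

Codon 1 AAA (Lys): third position 2-fold.
Codon 2 AGT (Ser): third position 2-fold.
Codon 3 AAC (Asn): third position 2-fold.
Codon 4 GAT (Asp): third position 2-fold.
Codon 5 CAA (Gln): third position 2-fold.
Codon 6 CTA (Leu): third position 4-fold.
Codon 7 CCA (Pro): third position 4-fold.
Codon 8 CCC (Pro): third position 4-fold.
Four-fold degenerate third positions: 3.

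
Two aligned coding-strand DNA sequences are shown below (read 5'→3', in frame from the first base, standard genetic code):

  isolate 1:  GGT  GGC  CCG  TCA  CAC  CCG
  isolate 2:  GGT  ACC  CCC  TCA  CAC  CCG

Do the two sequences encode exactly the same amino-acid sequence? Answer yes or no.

Codon 1: GGT Gly / GGT Gly — identical.
Codon 2: GGC Gly / ACC Thr — nonsynonymous.
Codon 3: CCG Pro / CCC Pro — synonymous.
Codon 4: TCA Ser / TCA Ser — identical.
Codon 5: CAC His / CAC His — identical.
Codon 6: CCG Pro / CCG Pro — identical.
Nonsynonymous differences: 1 → different protein.

no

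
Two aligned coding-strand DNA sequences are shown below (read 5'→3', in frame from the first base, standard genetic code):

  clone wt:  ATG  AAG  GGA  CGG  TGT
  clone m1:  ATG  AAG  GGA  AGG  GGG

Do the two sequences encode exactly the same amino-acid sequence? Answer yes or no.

no

Codon 1: ATG Met / ATG Met — identical.
Codon 2: AAG Lys / AAG Lys — identical.
Codon 3: GGA Gly / GGA Gly — identical.
Codon 4: CGG Arg / AGG Arg — synonymous.
Codon 5: TGT Cys / GGG Gly — nonsynonymous.
Nonsynonymous differences: 1 → different protein.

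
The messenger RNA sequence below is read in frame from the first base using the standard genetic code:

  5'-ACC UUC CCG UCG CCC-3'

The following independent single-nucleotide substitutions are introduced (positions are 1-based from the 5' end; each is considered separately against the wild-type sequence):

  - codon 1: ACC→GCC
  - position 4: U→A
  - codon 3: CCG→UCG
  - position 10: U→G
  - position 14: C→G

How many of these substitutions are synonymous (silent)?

Codon 1: ACC (Thr) → GCC (Ala) — missense.
Codon 2: UUC (Phe) → AUC (Ile) — missense.
Codon 3: CCG (Pro) → UCG (Ser) — missense.
Codon 4: UCG (Ser) → GCG (Ala) — missense.
Codon 5: CCC (Pro) → CGC (Arg) — missense.
Synonymous: 0 of 5.

0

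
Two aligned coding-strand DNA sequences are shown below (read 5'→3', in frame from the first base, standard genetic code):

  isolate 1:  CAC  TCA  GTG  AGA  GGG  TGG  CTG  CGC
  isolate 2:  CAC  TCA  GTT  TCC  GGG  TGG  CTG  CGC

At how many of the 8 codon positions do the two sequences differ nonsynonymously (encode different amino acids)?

Codon 1: CAC His / CAC His — identical.
Codon 2: TCA Ser / TCA Ser — identical.
Codon 3: GTG Val / GTT Val — synonymous.
Codon 4: AGA Arg / TCC Ser — nonsynonymous.
Codon 5: GGG Gly / GGG Gly — identical.
Codon 6: TGG Trp / TGG Trp — identical.
Codon 7: CTG Leu / CTG Leu — identical.
Codon 8: CGC Arg / CGC Arg — identical.
Nonsynonymous differences: 1.

1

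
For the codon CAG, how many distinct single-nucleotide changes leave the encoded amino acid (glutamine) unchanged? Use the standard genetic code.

Position 1: none → 0 synonymous.
Position 2: none → 0 synonymous.
Position 3: CAA → 1 synonymous.
Total: 0 + 0 + 1 = 1.

1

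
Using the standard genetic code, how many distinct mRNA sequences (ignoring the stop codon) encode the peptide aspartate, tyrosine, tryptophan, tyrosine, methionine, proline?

Asp: 2 codons.
Tyr: 2 codons.
Trp: 1 codon.
Tyr: 2 codons.
Met: 1 codon.
Pro: 4 codons.
2 × 2 × 1 × 2 × 1 × 4 = 32.

32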